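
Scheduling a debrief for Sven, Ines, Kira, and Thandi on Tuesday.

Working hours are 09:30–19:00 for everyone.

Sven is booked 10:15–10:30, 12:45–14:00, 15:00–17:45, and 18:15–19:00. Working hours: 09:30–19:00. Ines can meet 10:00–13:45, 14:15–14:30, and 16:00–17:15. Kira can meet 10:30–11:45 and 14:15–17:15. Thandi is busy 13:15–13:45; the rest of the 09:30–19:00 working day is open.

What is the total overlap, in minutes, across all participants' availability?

90 minutes

Sven free within 09:30–19:00: 09:30–10:15, 10:30–12:45, 14:00–15:00, 17:45–18:15.
Thandi free within 09:30–19:00: 09:30–13:15, 13:45–19:00.
Sven ∩ Ines: 10:00–10:15, 10:30–12:45, 14:15–14:30.
Sven ∩ Ines ∩ Kira: 10:30–11:45, 14:15–14:30.
Sven ∩ Ines ∩ Kira ∩ Thandi: 10:30–11:45, 14:15–14:30.
Total common minutes: 75 + 15 = 90.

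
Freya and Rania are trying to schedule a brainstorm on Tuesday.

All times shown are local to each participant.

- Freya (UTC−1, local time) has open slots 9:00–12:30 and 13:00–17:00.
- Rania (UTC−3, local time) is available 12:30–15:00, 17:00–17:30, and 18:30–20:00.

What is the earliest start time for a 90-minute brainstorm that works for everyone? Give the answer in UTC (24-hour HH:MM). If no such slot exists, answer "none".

15:30

Freya → UTC: 10:00–13:30, 14:00–18:00.
Rania → UTC: 15:30–18:00, 20:00–20:30, 21:30–23:00.
Freya ∩ Rania: 15:30–18:00.
Windows ≥ 90 min: 15:30–18:00.
Earliest such window starts at 15:30.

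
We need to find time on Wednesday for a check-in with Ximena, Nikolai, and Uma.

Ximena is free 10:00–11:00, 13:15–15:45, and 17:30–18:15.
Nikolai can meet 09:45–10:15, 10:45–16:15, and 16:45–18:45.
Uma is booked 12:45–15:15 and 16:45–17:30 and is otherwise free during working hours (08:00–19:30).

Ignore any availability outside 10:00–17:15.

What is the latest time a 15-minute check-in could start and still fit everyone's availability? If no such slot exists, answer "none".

15:30

Uma free within 08:00–19:30: 08:00–12:45, 15:15–16:45, 17:30–19:30.
Ximena ∩ Nikolai: 10:00–10:15, 10:45–11:00, 13:15–15:45, 17:30–18:15.
Ximena ∩ Nikolai ∩ Uma: 10:00–10:15, 10:45–11:00, 15:15–15:45, 17:30–18:15.
Restricted to 10:00–17:15: 10:00–10:15, 10:45–11:00, 15:15–15:45.
Windows ≥ 15 min: 10:00–10:15, 10:45–11:00, 15:15–15:45.
Latest start in the last window 15:15–15:45 is 15:45 − 15 min = 15:30.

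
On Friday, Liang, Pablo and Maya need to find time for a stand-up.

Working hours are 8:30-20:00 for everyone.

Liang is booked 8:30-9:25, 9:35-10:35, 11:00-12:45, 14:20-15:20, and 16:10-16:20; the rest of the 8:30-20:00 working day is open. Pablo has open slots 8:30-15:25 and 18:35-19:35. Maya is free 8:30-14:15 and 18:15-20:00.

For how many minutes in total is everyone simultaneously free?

Liang free within 08:30–20:00: 09:25–09:35, 10:35–11:00, 12:45–14:20, 15:20–16:10, 16:20–20:00.
Liang ∩ Pablo: 09:25–09:35, 10:35–11:00, 12:45–14:20, 15:20–15:25, 18:35–19:35.
Liang ∩ Pablo ∩ Maya: 09:25–09:35, 10:35–11:00, 12:45–14:15, 18:35–19:35.
Total common minutes: 10 + 25 + 90 + 60 = 185.

185 minutes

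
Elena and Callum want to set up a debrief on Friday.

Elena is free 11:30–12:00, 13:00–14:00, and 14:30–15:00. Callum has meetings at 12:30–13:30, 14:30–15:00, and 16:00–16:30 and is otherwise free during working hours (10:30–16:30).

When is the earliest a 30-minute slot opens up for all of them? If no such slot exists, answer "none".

11:30

Callum free within 10:30–16:30: 10:30–12:30, 13:30–14:30, 15:00–16:00.
Elena ∩ Callum: 11:30–12:00, 13:30–14:00.
Windows ≥ 30 min: 11:30–12:00, 13:30–14:00.
Earliest such window starts at 11:30.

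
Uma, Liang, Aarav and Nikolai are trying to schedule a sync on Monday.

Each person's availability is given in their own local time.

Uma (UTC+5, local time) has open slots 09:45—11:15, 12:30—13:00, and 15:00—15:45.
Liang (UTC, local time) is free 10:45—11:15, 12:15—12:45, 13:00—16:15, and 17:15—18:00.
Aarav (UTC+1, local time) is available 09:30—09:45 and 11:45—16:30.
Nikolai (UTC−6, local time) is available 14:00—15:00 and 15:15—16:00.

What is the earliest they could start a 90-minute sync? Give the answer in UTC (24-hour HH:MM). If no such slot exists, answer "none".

none

Uma → UTC: 04:45–06:15, 07:30–08:00, 10:00–10:45.
Liang → UTC: 10:45–11:15, 12:15–12:45, 13:00–16:15, 17:15–18:00.
Aarav → UTC: 08:30–08:45, 10:45–15:30.
Nikolai → UTC: 20:00–21:00, 21:15–22:00.
Uma ∩ Liang: (none).
Uma ∩ Liang ∩ Aarav: (none).
Uma ∩ Liang ∩ Aarav ∩ Nikolai: (none).
Windows ≥ 90 min: (none).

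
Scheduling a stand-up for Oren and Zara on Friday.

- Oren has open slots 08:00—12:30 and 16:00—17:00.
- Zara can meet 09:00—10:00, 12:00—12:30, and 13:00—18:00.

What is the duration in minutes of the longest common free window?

Oren ∩ Zara: 09:00–10:00, 12:00–12:30, 16:00–17:00.
Common window lengths: 60, 30, 60 min; longest is 60.

60 minutes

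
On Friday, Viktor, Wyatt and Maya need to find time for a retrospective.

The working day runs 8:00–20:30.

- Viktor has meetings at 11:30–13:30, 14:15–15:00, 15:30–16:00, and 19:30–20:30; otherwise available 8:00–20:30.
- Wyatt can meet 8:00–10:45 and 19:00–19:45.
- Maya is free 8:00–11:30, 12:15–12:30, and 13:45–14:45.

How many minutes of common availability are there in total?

Viktor free within 08:00–20:30: 08:00–11:30, 13:30–14:15, 15:00–15:30, 16:00–19:30.
Viktor ∩ Wyatt: 08:00–10:45, 19:00–19:30.
Viktor ∩ Wyatt ∩ Maya: 08:00–10:45.
Total common minutes: 165.

165 minutes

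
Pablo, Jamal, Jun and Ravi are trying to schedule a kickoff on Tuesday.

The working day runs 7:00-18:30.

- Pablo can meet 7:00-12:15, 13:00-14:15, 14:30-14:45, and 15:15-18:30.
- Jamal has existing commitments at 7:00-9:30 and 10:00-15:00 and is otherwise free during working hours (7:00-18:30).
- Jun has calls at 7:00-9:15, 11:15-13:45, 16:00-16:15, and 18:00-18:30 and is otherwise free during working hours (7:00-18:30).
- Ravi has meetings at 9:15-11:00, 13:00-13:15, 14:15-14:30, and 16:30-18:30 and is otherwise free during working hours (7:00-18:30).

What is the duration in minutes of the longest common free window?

45 minutes

Jamal free within 07:00–18:30: 09:30–10:00, 15:00–18:30.
Jun free within 07:00–18:30: 09:15–11:15, 13:45–16:00, 16:15–18:00.
Ravi free within 07:00–18:30: 07:00–09:15, 11:00–13:00, 13:15–14:15, 14:30–16:30.
Pablo ∩ Jamal: 09:30–10:00, 15:15–18:30.
Pablo ∩ Jamal ∩ Jun: 09:30–10:00, 15:15–16:00, 16:15–18:00.
Pablo ∩ Jamal ∩ Jun ∩ Ravi: 15:15–16:00, 16:15–16:30.
Common window lengths: 45, 15 min; longest is 45.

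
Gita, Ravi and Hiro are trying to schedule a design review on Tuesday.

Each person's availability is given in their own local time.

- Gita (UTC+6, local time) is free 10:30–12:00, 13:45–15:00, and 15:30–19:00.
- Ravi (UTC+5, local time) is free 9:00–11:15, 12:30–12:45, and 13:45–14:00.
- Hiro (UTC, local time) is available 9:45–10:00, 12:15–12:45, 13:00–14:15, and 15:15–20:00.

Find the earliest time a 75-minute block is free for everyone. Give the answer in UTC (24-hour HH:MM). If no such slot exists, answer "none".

none

Gita → UTC: 04:30–06:00, 07:45–09:00, 09:30–13:00.
Ravi → UTC: 04:00–06:15, 07:30–07:45, 08:45–09:00.
Hiro → UTC: 09:45–10:00, 12:15–12:45, 13:00–14:15, 15:15–20:00.
Gita ∩ Ravi: 04:30–06:00, 08:45–09:00.
Gita ∩ Ravi ∩ Hiro: (none).
Windows ≥ 75 min: (none).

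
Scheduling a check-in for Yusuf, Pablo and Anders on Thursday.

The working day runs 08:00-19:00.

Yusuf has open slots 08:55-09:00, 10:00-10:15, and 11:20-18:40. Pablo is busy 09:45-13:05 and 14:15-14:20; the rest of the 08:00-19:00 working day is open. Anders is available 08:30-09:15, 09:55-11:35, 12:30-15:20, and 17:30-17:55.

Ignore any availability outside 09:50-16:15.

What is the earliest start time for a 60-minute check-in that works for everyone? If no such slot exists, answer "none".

Pablo free within 08:00–19:00: 08:00–09:45, 13:05–14:15, 14:20–19:00.
Yusuf ∩ Pablo: 08:55–09:00, 13:05–14:15, 14:20–18:40.
Yusuf ∩ Pablo ∩ Anders: 08:55–09:00, 13:05–14:15, 14:20–15:20, 17:30–17:55.
Restricted to 09:50–16:15: 13:05–14:15, 14:20–15:20.
Windows ≥ 60 min: 13:05–14:15, 14:20–15:20.
Earliest such window starts at 13:05.

13:05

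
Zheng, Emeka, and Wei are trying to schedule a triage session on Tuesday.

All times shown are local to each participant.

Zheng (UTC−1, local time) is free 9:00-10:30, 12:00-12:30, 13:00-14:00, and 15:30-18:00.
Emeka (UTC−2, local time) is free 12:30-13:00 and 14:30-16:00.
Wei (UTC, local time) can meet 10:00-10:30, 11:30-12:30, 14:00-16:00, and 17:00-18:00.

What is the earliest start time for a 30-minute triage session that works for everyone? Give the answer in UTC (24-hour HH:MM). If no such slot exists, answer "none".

Zheng → UTC: 10:00–11:30, 13:00–13:30, 14:00–15:00, 16:30–19:00.
Emeka → UTC: 14:30–15:00, 16:30–18:00.
Wei → UTC: 10:00–10:30, 11:30–12:30, 14:00–16:00, 17:00–18:00.
Zheng ∩ Emeka: 14:30–15:00, 16:30–18:00.
Zheng ∩ Emeka ∩ Wei: 14:30–15:00, 17:00–18:00.
Windows ≥ 30 min: 14:30–15:00, 17:00–18:00.
Earliest such window starts at 14:30.

14:30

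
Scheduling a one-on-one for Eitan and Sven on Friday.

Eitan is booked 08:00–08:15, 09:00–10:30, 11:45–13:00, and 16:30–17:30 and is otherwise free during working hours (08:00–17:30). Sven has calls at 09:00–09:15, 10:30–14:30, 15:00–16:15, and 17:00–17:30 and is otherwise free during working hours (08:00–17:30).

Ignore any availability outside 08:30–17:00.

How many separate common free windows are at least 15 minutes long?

3

Eitan free within 08:00–17:30: 08:15–09:00, 10:30–11:45, 13:00–16:30.
Sven free within 08:00–17:30: 08:00–09:00, 09:15–10:30, 14:30–15:00, 16:15–17:00.
Eitan ∩ Sven: 08:15–09:00, 14:30–15:00, 16:15–16:30.
Restricted to 08:30–17:00: 08:30–09:00, 14:30–15:00, 16:15–16:30.
Windows ≥ 15 min: 08:30–09:00, 14:30–15:00, 16:15–16:30.
That's 3 windows.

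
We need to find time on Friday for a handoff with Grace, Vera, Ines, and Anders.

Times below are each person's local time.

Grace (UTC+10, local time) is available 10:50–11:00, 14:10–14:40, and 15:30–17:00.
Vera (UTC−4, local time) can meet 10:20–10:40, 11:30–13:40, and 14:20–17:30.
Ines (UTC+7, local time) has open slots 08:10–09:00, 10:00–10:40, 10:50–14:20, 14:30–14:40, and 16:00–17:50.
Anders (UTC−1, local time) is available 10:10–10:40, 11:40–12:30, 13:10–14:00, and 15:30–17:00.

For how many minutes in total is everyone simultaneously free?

Grace → UTC: 00:50–01:00, 04:10–04:40, 05:30–07:00.
Vera → UTC: 14:20–14:40, 15:30–17:40, 18:20–21:30.
Ines → UTC: 01:10–02:00, 03:00–03:40, 03:50–07:20, 07:30–07:40, 09:00–10:50.
Anders → UTC: 11:10–11:40, 12:40–13:30, 14:10–15:00, 16:30–18:00.
Grace ∩ Vera: (none).
Grace ∩ Vera ∩ Ines: (none).
Grace ∩ Vera ∩ Ines ∩ Anders: (none).
Total common minutes: 0.

0 minutes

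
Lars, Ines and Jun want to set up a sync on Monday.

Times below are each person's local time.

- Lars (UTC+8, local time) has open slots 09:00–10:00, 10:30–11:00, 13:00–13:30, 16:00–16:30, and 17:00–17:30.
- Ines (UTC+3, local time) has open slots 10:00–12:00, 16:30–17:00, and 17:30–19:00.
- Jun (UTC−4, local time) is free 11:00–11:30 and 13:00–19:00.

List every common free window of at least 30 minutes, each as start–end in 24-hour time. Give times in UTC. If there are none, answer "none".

none

Lars → UTC: 01:00–02:00, 02:30–03:00, 05:00–05:30, 08:00–08:30, 09:00–09:30.
Ines → UTC: 07:00–09:00, 13:30–14:00, 14:30–16:00.
Jun → UTC: 15:00–15:30, 17:00–23:00.
Lars ∩ Ines: 08:00–08:30.
Lars ∩ Ines ∩ Jun: (none).
Windows ≥ 30 min: (none).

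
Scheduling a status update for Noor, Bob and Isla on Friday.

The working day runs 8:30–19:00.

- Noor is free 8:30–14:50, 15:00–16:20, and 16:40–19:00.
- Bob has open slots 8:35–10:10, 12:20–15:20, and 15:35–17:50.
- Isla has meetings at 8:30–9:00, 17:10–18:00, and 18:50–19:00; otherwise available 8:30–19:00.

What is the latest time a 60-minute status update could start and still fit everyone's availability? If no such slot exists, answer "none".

Isla free within 08:30–19:00: 09:00–17:10, 18:00–18:50.
Noor ∩ Bob: 08:35–10:10, 12:20–14:50, 15:00–15:20, 15:35–16:20, 16:40–17:50.
Noor ∩ Bob ∩ Isla: 09:00–10:10, 12:20–14:50, 15:00–15:20, 15:35–16:20, 16:40–17:10.
Windows ≥ 60 min: 09:00–10:10, 12:20–14:50.
Latest start in the last window 12:20–14:50 is 14:50 − 60 min = 13:50.

13:50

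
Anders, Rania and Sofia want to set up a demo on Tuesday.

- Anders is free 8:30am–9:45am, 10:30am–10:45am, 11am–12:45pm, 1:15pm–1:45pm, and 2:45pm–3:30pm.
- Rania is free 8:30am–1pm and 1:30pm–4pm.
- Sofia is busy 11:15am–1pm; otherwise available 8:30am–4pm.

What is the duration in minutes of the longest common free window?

Sofia free within 08:30–16:00: 08:30–11:15, 13:00–16:00.
Anders ∩ Rania: 08:30–09:45, 10:30–10:45, 11:00–12:45, 13:30–13:45, 14:45–15:30.
Anders ∩ Rania ∩ Sofia: 08:30–09:45, 10:30–10:45, 11:00–11:15, 13:30–13:45, 14:45–15:30.
Common window lengths: 75, 15, 15, 15, 45 min; longest is 75.

75 minutes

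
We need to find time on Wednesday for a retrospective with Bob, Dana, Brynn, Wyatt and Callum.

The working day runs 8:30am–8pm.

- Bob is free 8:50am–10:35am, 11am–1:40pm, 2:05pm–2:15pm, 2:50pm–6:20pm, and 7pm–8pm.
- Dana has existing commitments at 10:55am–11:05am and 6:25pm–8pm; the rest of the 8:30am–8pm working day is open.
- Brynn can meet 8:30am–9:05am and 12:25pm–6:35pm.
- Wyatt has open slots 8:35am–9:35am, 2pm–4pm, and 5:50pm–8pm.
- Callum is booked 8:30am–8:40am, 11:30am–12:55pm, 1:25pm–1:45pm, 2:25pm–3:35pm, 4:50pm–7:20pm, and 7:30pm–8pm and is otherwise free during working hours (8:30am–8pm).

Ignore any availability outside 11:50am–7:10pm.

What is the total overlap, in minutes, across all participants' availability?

35 minutes

Dana free within 08:30–20:00: 08:30–10:55, 11:05–18:25.
Callum free within 08:30–20:00: 08:40–11:30, 12:55–13:25, 13:45–14:25, 15:35–16:50, 19:20–19:30.
Bob ∩ Dana: 08:50–10:35, 11:05–13:40, 14:05–14:15, 14:50–18:20.
Bob ∩ Dana ∩ Brynn: 08:50–09:05, 12:25–13:40, 14:05–14:15, 14:50–18:20.
Bob ∩ Dana ∩ Brynn ∩ Wyatt: 08:50–09:05, 14:05–14:15, 14:50–16:00, 17:50–18:20.
Bob ∩ Dana ∩ Brynn ∩ Wyatt ∩ Callum: 08:50–09:05, 14:05–14:15, 15:35–16:00.
Restricted to 11:50–19:10: 14:05–14:15, 15:35–16:00.
Total common minutes: 10 + 25 = 35.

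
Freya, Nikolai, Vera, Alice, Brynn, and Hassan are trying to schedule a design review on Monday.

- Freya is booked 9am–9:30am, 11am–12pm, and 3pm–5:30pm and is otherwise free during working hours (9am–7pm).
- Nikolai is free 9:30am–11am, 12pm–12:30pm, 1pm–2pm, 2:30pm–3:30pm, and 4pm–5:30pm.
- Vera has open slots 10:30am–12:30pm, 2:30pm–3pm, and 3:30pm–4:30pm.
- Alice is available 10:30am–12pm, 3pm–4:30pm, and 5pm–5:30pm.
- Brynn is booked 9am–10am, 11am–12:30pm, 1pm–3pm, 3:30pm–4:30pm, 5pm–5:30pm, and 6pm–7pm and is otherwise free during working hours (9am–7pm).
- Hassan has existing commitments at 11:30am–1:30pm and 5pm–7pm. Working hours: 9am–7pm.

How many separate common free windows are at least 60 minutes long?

Freya free within 09:00–19:00: 09:30–11:00, 12:00–15:00, 17:30–19:00.
Brynn free within 09:00–19:00: 10:00–11:00, 12:30–13:00, 15:00–15:30, 16:30–17:00, 17:30–18:00.
Hassan free within 09:00–19:00: 09:00–11:30, 13:30–17:00.
Freya ∩ Nikolai: 09:30–11:00, 12:00–12:30, 13:00–14:00, 14:30–15:00.
Freya ∩ Nikolai ∩ Vera: 10:30–11:00, 12:00–12:30, 14:30–15:00.
Freya ∩ Nikolai ∩ Vera ∩ Alice: 10:30–11:00.
Freya ∩ Nikolai ∩ Vera ∩ Alice ∩ Brynn: 10:30–11:00.
Freya ∩ Nikolai ∩ Vera ∩ Alice ∩ Brynn ∩ Hassan: 10:30–11:00.
Windows ≥ 60 min: (none).
That's 0 windows.

0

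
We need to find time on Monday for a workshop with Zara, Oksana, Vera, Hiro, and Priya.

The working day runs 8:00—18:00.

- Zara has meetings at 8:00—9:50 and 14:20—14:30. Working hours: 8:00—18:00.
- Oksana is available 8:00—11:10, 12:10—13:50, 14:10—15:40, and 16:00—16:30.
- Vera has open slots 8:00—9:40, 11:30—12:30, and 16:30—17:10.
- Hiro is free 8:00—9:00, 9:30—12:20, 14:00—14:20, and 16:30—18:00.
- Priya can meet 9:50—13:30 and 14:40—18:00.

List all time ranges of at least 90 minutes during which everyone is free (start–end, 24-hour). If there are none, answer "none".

Zara free within 08:00–18:00: 09:50–14:20, 14:30–18:00.
Zara ∩ Oksana: 09:50–11:10, 12:10–13:50, 14:10–14:20, 14:30–15:40, 16:00–16:30.
Zara ∩ Oksana ∩ Vera: 12:10–12:30.
Zara ∩ Oksana ∩ Vera ∩ Hiro: 12:10–12:20.
Zara ∩ Oksana ∩ Vera ∩ Hiro ∩ Priya: 12:10–12:20.
Windows ≥ 90 min: (none).

none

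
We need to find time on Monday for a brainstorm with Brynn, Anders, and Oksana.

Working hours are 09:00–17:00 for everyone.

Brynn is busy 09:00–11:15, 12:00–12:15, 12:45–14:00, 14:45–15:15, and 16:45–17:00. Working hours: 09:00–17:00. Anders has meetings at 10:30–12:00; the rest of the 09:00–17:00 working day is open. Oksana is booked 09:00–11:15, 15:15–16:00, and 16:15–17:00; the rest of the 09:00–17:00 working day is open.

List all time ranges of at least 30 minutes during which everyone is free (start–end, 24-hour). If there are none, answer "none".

Brynn free within 09:00–17:00: 11:15–12:00, 12:15–12:45, 14:00–14:45, 15:15–16:45.
Anders free within 09:00–17:00: 09:00–10:30, 12:00–17:00.
Oksana free within 09:00–17:00: 11:15–15:15, 16:00–16:15.
Brynn ∩ Anders: 12:15–12:45, 14:00–14:45, 15:15–16:45.
Brynn ∩ Anders ∩ Oksana: 12:15–12:45, 14:00–14:45, 16:00–16:15.
Windows ≥ 30 min: 12:15–12:45, 14:00–14:45.

12:15–12:45, 14:00–14:45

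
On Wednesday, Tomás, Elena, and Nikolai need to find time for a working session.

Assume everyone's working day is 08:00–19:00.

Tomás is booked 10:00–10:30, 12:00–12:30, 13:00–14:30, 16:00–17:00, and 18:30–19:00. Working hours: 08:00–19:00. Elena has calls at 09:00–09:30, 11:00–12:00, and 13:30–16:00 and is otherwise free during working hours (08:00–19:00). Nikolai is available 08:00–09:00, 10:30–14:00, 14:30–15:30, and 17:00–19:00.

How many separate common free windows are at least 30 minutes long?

Tomás free within 08:00–19:00: 08:00–10:00, 10:30–12:00, 12:30–13:00, 14:30–16:00, 17:00–18:30.
Elena free within 08:00–19:00: 08:00–09:00, 09:30–11:00, 12:00–13:30, 16:00–19:00.
Tomás ∩ Elena: 08:00–09:00, 09:30–10:00, 10:30–11:00, 12:30–13:00, 17:00–18:30.
Tomás ∩ Elena ∩ Nikolai: 08:00–09:00, 10:30–11:00, 12:30–13:00, 17:00–18:30.
Windows ≥ 30 min: 08:00–09:00, 10:30–11:00, 12:30–13:00, 17:00–18:30.
That's 4 windows.

4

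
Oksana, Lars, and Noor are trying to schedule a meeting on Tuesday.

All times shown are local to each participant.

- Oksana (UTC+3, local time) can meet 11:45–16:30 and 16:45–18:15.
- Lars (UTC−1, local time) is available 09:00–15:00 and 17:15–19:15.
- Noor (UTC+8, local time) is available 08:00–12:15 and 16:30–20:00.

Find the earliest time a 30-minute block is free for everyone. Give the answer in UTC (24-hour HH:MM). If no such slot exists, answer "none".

10:00

Oksana → UTC: 08:45–13:30, 13:45–15:15.
Lars → UTC: 10:00–16:00, 18:15–20:15.
Noor → UTC: 00:00–04:15, 08:30–12:00.
Oksana ∩ Lars: 10:00–13:30, 13:45–15:15.
Oksana ∩ Lars ∩ Noor: 10:00–12:00.
Windows ≥ 30 min: 10:00–12:00.
Earliest such window starts at 10:00.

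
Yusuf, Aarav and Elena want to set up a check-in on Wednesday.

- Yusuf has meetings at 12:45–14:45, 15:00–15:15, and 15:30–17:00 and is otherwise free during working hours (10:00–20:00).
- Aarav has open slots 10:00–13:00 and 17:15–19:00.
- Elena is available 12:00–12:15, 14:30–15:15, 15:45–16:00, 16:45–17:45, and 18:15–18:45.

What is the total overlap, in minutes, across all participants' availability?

75 minutes

Yusuf free within 10:00–20:00: 10:00–12:45, 14:45–15:00, 15:15–15:30, 17:00–20:00.
Yusuf ∩ Aarav: 10:00–12:45, 17:15–19:00.
Yusuf ∩ Aarav ∩ Elena: 12:00–12:15, 17:15–17:45, 18:15–18:45.
Total common minutes: 15 + 30 + 30 = 75.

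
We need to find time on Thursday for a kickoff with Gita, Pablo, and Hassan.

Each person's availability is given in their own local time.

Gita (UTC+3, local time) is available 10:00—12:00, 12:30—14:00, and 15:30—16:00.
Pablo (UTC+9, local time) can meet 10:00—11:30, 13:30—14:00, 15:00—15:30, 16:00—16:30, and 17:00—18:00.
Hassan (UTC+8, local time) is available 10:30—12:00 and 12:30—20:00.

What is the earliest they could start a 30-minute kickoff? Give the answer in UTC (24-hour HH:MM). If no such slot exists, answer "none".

Gita → UTC: 07:00–09:00, 09:30–11:00, 12:30–13:00.
Pablo → UTC: 01:00–02:30, 04:30–05:00, 06:00–06:30, 07:00–07:30, 08:00–09:00.
Hassan → UTC: 02:30–04:00, 04:30–12:00.
Gita ∩ Pablo: 07:00–07:30, 08:00–09:00.
Gita ∩ Pablo ∩ Hassan: 07:00–07:30, 08:00–09:00.
Windows ≥ 30 min: 07:00–07:30, 08:00–09:00.
Earliest such window starts at 07:00.

07:00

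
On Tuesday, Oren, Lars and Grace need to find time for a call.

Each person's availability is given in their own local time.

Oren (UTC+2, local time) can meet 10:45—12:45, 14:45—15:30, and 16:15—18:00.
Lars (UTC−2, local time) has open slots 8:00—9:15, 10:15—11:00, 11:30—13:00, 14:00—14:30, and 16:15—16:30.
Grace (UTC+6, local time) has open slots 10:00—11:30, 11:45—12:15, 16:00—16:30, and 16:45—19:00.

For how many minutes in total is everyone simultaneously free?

45 minutes

Oren → UTC: 08:45–10:45, 12:45–13:30, 14:15–16:00.
Lars → UTC: 10:00–11:15, 12:15–13:00, 13:30–15:00, 16:00–16:30, 18:15–18:30.
Grace → UTC: 04:00–05:30, 05:45–06:15, 10:00–10:30, 10:45–13:00.
Oren ∩ Lars: 10:00–10:45, 12:45–13:00, 14:15–15:00.
Oren ∩ Lars ∩ Grace: 10:00–10:30, 12:45–13:00.
Total common minutes: 30 + 15 = 45.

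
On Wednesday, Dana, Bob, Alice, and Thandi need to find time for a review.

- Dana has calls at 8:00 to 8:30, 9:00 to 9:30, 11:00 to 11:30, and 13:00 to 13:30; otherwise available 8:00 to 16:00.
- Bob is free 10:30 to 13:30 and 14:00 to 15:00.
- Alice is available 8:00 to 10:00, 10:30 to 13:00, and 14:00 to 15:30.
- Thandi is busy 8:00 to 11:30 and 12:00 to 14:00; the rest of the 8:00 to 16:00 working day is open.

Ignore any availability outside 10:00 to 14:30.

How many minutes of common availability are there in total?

60 minutes

Dana free within 08:00–16:00: 08:30–09:00, 09:30–11:00, 11:30–13:00, 13:30–16:00.
Thandi free within 08:00–16:00: 11:30–12:00, 14:00–16:00.
Dana ∩ Bob: 10:30–11:00, 11:30–13:00, 14:00–15:00.
Dana ∩ Bob ∩ Alice: 10:30–11:00, 11:30–13:00, 14:00–15:00.
Dana ∩ Bob ∩ Alice ∩ Thandi: 11:30–12:00, 14:00–15:00.
Restricted to 10:00–14:30: 11:30–12:00, 14:00–14:30.
Total common minutes: 30 + 30 = 60.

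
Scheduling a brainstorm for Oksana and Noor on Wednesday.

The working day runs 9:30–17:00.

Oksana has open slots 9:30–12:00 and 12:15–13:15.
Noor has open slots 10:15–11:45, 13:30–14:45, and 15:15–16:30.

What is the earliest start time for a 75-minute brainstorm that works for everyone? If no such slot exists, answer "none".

Oksana ∩ Noor: 10:15–11:45.
Windows ≥ 75 min: 10:15–11:45.
Earliest such window starts at 10:15.

10:15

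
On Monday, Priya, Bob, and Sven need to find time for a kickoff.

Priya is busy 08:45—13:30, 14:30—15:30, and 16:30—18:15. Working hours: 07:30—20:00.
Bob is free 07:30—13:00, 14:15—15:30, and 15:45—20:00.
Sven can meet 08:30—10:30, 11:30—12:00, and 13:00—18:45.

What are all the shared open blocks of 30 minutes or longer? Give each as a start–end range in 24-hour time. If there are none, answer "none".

15:45–16:30, 18:15–18:45

Priya free within 07:30–20:00: 07:30–08:45, 13:30–14:30, 15:30–16:30, 18:15–20:00.
Priya ∩ Bob: 07:30–08:45, 14:15–14:30, 15:45–16:30, 18:15–20:00.
Priya ∩ Bob ∩ Sven: 08:30–08:45, 14:15–14:30, 15:45–16:30, 18:15–18:45.
Windows ≥ 30 min: 15:45–16:30, 18:15–18:45.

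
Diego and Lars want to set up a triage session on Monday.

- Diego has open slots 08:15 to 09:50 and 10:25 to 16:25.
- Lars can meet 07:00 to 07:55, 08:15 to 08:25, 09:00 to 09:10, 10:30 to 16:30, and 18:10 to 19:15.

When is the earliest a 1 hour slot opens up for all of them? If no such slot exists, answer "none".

Diego ∩ Lars: 08:15–08:25, 09:00–09:10, 10:30–16:25.
Windows ≥ 60 min: 10:30–16:25.
Earliest such window starts at 10:30.

10:30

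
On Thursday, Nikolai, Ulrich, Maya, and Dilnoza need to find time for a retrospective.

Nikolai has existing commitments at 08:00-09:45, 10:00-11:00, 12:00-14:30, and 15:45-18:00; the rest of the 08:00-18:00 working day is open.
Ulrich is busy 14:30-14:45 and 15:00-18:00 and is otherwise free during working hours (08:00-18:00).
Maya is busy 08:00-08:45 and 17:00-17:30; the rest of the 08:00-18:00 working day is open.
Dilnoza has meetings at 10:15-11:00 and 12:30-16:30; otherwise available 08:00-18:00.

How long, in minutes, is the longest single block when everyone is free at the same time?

Nikolai free within 08:00–18:00: 09:45–10:00, 11:00–12:00, 14:30–15:45.
Ulrich free within 08:00–18:00: 08:00–14:30, 14:45–15:00.
Maya free within 08:00–18:00: 08:45–17:00, 17:30–18:00.
Dilnoza free within 08:00–18:00: 08:00–10:15, 11:00–12:30, 16:30–18:00.
Nikolai ∩ Ulrich: 09:45–10:00, 11:00–12:00, 14:45–15:00.
Nikolai ∩ Ulrich ∩ Maya: 09:45–10:00, 11:00–12:00, 14:45–15:00.
Nikolai ∩ Ulrich ∩ Maya ∩ Dilnoza: 09:45–10:00, 11:00–12:00.
Common window lengths: 15, 60 min; longest is 60.

60 minutes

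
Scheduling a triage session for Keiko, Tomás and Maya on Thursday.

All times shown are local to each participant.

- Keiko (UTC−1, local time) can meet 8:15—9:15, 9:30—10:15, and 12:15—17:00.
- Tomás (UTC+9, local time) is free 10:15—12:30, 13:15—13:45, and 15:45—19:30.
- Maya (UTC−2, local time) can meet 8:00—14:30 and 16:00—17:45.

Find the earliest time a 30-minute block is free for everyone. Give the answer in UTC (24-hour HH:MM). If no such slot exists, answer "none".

none

Keiko → UTC: 09:15–10:15, 10:30–11:15, 13:15–18:00.
Tomás → UTC: 01:15–03:30, 04:15–04:45, 06:45–10:30.
Maya → UTC: 10:00–16:30, 18:00–19:45.
Keiko ∩ Tomás: 09:15–10:15.
Keiko ∩ Tomás ∩ Maya: 10:00–10:15.
Windows ≥ 30 min: (none).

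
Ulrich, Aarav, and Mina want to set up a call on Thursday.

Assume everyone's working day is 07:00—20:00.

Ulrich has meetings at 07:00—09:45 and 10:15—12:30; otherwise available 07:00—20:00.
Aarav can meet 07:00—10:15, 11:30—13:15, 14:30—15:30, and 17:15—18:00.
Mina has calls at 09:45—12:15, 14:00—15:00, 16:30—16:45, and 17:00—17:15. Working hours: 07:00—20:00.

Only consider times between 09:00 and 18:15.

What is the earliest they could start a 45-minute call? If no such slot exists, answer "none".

Ulrich free within 07:00–20:00: 09:45–10:15, 12:30–20:00.
Mina free within 07:00–20:00: 07:00–09:45, 12:15–14:00, 15:00–16:30, 16:45–17:00, 17:15–20:00.
Ulrich ∩ Aarav: 09:45–10:15, 12:30–13:15, 14:30–15:30, 17:15–18:00.
Ulrich ∩ Aarav ∩ Mina: 12:30–13:15, 15:00–15:30, 17:15–18:00.
Restricted to 09:00–18:15: 12:30–13:15, 15:00–15:30, 17:15–18:00.
Windows ≥ 45 min: 12:30–13:15, 17:15–18:00.
Earliest such window starts at 12:30.

12:30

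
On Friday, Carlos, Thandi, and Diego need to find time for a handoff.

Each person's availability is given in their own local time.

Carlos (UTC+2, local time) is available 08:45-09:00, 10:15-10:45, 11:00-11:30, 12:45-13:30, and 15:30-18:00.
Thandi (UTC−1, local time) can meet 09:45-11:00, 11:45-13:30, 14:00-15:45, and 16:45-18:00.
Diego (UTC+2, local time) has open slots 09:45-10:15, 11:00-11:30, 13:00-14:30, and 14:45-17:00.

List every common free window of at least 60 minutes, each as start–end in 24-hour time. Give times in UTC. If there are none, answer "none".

13:30–14:30

Carlos → UTC: 06:45–07:00, 08:15–08:45, 09:00–09:30, 10:45–11:30, 13:30–16:00.
Thandi → UTC: 10:45–12:00, 12:45–14:30, 15:00–16:45, 17:45–19:00.
Diego → UTC: 07:45–08:15, 09:00–09:30, 11:00–12:30, 12:45–15:00.
Carlos ∩ Thandi: 10:45–11:30, 13:30–14:30, 15:00–16:00.
Carlos ∩ Thandi ∩ Diego: 11:00–11:30, 13:30–14:30.
Windows ≥ 60 min: 13:30–14:30.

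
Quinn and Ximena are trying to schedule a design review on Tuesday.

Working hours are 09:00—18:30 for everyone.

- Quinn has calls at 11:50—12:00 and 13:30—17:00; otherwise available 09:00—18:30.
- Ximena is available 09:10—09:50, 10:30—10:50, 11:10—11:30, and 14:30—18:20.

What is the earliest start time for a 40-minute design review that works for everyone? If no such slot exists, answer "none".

Quinn free within 09:00–18:30: 09:00–11:50, 12:00–13:30, 17:00–18:30.
Quinn ∩ Ximena: 09:10–09:50, 10:30–10:50, 11:10–11:30, 17:00–18:20.
Windows ≥ 40 min: 09:10–09:50, 17:00–18:20.
Earliest such window starts at 09:10.

09:10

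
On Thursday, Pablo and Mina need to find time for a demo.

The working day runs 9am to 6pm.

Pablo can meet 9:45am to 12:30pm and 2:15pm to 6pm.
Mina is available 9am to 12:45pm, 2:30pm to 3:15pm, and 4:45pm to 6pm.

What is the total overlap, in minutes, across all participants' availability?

Pablo ∩ Mina: 09:45–12:30, 14:30–15:15, 16:45–18:00.
Total common minutes: 165 + 45 + 75 = 285.

285 minutes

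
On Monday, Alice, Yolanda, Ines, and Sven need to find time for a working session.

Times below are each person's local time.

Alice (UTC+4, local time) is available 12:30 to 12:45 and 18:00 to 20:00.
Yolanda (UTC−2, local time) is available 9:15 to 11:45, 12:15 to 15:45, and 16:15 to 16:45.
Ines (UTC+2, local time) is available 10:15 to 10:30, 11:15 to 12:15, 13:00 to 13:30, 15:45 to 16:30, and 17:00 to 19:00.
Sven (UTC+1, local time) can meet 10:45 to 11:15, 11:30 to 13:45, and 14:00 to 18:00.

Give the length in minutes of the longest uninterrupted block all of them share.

60 minutes

Alice → UTC: 08:30–08:45, 14:00–16:00.
Yolanda → UTC: 11:15–13:45, 14:15–17:45, 18:15–18:45.
Ines → UTC: 08:15–08:30, 09:15–10:15, 11:00–11:30, 13:45–14:30, 15:00–17:00.
Sven → UTC: 09:45–10:15, 10:30–12:45, 13:00–17:00.
Alice ∩ Yolanda: 14:15–16:00.
Alice ∩ Yolanda ∩ Ines: 14:15–14:30, 15:00–16:00.
Alice ∩ Yolanda ∩ Ines ∩ Sven: 14:15–14:30, 15:00–16:00.
Common window lengths: 15, 60 min; longest is 60.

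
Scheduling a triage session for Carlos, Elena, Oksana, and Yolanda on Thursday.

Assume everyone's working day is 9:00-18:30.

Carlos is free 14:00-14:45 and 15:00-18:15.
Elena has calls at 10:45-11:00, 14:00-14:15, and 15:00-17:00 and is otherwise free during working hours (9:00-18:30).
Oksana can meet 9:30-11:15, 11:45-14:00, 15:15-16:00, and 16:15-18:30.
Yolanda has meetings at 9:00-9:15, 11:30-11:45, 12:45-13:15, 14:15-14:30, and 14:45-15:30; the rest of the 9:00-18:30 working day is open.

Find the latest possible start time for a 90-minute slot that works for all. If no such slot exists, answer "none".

Elena free within 09:00–18:30: 09:00–10:45, 11:00–14:00, 14:15–15:00, 17:00–18:30.
Yolanda free within 09:00–18:30: 09:15–11:30, 11:45–12:45, 13:15–14:15, 14:30–14:45, 15:30–18:30.
Carlos ∩ Elena: 14:15–14:45, 17:00–18:15.
Carlos ∩ Elena ∩ Oksana: 17:00–18:15.
Carlos ∩ Elena ∩ Oksana ∩ Yolanda: 17:00–18:15.
Windows ≥ 90 min: (none).

none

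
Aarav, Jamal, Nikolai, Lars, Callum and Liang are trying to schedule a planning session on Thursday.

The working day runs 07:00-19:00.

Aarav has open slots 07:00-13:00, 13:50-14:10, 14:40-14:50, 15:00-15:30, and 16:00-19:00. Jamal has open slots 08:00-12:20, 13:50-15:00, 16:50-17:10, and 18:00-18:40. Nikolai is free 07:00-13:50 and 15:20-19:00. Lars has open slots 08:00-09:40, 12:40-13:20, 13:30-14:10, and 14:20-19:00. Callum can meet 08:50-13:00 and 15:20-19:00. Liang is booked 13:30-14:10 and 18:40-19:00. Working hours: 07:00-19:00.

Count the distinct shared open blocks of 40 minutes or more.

Liang free within 07:00–19:00: 07:00–13:30, 14:10–18:40.
Aarav ∩ Jamal: 08:00–12:20, 13:50–14:10, 14:40–14:50, 16:50–17:10, 18:00–18:40.
Aarav ∩ Jamal ∩ Nikolai: 08:00–12:20, 16:50–17:10, 18:00–18:40.
Aarav ∩ Jamal ∩ Nikolai ∩ Lars: 08:00–09:40, 16:50–17:10, 18:00–18:40.
Aarav ∩ Jamal ∩ Nikolai ∩ Lars ∩ Callum: 08:50–09:40, 16:50–17:10, 18:00–18:40.
Aarav ∩ Jamal ∩ Nikolai ∩ Lars ∩ Callum ∩ Liang: 08:50–09:40, 16:50–17:10, 18:00–18:40.
Windows ≥ 40 min: 08:50–09:40, 18:00–18:40.
That's 2 windows.

2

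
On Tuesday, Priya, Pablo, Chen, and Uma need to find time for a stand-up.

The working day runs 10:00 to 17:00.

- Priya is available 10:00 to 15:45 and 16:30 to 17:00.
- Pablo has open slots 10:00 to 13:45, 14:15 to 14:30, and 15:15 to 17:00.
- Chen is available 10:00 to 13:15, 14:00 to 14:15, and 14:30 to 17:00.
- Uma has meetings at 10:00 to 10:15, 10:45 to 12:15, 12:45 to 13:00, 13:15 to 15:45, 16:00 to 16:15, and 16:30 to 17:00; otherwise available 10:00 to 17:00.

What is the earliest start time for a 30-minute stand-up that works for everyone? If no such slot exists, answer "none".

Uma free within 10:00–17:00: 10:15–10:45, 12:15–12:45, 13:00–13:15, 15:45–16:00, 16:15–16:30.
Priya ∩ Pablo: 10:00–13:45, 14:15–14:30, 15:15–15:45, 16:30–17:00.
Priya ∩ Pablo ∩ Chen: 10:00–13:15, 15:15–15:45, 16:30–17:00.
Priya ∩ Pablo ∩ Chen ∩ Uma: 10:15–10:45, 12:15–12:45, 13:00–13:15.
Windows ≥ 30 min: 10:15–10:45, 12:15–12:45.
Earliest such window starts at 10:15.

10:15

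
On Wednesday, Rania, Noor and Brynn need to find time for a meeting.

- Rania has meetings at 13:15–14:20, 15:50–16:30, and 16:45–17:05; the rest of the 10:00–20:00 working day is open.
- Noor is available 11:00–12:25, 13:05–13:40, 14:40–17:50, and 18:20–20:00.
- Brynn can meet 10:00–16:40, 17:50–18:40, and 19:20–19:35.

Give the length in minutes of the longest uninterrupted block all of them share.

85 minutes

Rania free within 10:00–20:00: 10:00–13:15, 14:20–15:50, 16:30–16:45, 17:05–20:00.
Rania ∩ Noor: 11:00–12:25, 13:05–13:15, 14:40–15:50, 16:30–16:45, 17:05–17:50, 18:20–20:00.
Rania ∩ Noor ∩ Brynn: 11:00–12:25, 13:05–13:15, 14:40–15:50, 16:30–16:40, 18:20–18:40, 19:20–19:35.
Common window lengths: 85, 10, 70, 10, 20, 15 min; longest is 85.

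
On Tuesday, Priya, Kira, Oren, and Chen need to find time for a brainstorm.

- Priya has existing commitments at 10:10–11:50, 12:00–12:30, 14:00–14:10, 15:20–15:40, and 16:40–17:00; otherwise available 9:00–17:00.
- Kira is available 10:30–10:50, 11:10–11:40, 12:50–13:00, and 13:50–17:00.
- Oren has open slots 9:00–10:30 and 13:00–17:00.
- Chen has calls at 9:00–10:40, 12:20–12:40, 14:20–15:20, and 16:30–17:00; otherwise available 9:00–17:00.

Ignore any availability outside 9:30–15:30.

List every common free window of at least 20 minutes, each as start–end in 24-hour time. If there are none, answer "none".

Priya free within 09:00–17:00: 09:00–10:10, 11:50–12:00, 12:30–14:00, 14:10–15:20, 15:40–16:40.
Chen free within 09:00–17:00: 10:40–12:20, 12:40–14:20, 15:20–16:30.
Priya ∩ Kira: 12:50–13:00, 13:50–14:00, 14:10–15:20, 15:40–16:40.
Priya ∩ Kira ∩ Oren: 13:50–14:00, 14:10–15:20, 15:40–16:40.
Priya ∩ Kira ∩ Oren ∩ Chen: 13:50–14:00, 14:10–14:20, 15:40–16:30.
Restricted to 09:30–15:30: 13:50–14:00, 14:10–14:20.
Windows ≥ 20 min: (none).

none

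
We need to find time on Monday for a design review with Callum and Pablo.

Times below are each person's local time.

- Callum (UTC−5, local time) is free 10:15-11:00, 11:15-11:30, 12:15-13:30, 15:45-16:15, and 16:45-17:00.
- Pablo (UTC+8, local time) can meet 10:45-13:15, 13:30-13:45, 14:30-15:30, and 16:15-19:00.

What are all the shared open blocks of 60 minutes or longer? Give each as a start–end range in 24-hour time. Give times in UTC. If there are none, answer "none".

Callum → UTC: 15:15–16:00, 16:15–16:30, 17:15–18:30, 20:45–21:15, 21:45–22:00.
Pablo → UTC: 02:45–05:15, 05:30–05:45, 06:30–07:30, 08:15–11:00.
Callum ∩ Pablo: (none).
Windows ≥ 60 min: (none).

none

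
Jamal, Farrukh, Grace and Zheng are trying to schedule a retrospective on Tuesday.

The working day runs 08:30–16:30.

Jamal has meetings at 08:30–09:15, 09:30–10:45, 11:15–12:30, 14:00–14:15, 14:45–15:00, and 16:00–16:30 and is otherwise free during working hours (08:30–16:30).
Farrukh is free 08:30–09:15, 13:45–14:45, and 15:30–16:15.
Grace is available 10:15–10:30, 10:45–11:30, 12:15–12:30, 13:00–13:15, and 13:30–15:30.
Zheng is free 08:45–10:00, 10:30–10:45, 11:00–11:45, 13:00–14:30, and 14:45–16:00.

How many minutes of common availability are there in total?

Jamal free within 08:30–16:30: 09:15–09:30, 10:45–11:15, 12:30–14:00, 14:15–14:45, 15:00–16:00.
Jamal ∩ Farrukh: 13:45–14:00, 14:15–14:45, 15:30–16:00.
Jamal ∩ Farrukh ∩ Grace: 13:45–14:00, 14:15–14:45.
Jamal ∩ Farrukh ∩ Grace ∩ Zheng: 13:45–14:00, 14:15–14:30.
Total common minutes: 15 + 15 = 30.

30 minutes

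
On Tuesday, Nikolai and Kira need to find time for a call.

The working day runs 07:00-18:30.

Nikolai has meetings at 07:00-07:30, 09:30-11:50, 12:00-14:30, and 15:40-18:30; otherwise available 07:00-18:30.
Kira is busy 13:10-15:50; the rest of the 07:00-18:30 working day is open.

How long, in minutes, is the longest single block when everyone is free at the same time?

Nikolai free within 07:00–18:30: 07:30–09:30, 11:50–12:00, 14:30–15:40.
Kira free within 07:00–18:30: 07:00–13:10, 15:50–18:30.
Nikolai ∩ Kira: 07:30–09:30, 11:50–12:00.
Common window lengths: 120, 10 min; longest is 120.

120 minutes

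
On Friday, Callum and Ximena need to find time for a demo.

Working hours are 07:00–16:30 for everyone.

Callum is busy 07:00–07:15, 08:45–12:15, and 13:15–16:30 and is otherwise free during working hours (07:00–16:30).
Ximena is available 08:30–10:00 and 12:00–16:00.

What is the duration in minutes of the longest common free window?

60 minutes

Callum free within 07:00–16:30: 07:15–08:45, 12:15–13:15.
Callum ∩ Ximena: 08:30–08:45, 12:15–13:15.
Common window lengths: 15, 60 min; longest is 60.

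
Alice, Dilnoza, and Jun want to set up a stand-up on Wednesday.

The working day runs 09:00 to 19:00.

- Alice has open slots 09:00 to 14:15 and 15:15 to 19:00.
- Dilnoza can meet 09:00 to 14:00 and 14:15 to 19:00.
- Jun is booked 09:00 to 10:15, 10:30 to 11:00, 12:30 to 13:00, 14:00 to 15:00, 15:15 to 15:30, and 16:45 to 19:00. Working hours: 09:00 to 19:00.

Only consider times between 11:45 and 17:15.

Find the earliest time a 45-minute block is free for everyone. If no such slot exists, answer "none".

Jun free within 09:00–19:00: 10:15–10:30, 11:00–12:30, 13:00–14:00, 15:00–15:15, 15:30–16:45.
Alice ∩ Dilnoza: 09:00–14:00, 15:15–19:00.
Alice ∩ Dilnoza ∩ Jun: 10:15–10:30, 11:00–12:30, 13:00–14:00, 15:30–16:45.
Restricted to 11:45–17:15: 11:45–12:30, 13:00–14:00, 15:30–16:45.
Windows ≥ 45 min: 11:45–12:30, 13:00–14:00, 15:30–16:45.
Earliest such window starts at 11:45.

11:45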